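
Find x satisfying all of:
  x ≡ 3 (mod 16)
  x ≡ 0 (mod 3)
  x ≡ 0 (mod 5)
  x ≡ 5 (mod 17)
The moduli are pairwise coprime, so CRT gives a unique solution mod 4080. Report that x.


Product of moduli M = 16 · 3 · 5 · 17 = 4080.
Merge one congruence at a time:
  Start: x ≡ 3 (mod 16).
  Combine with x ≡ 0 (mod 3); new modulus lcm = 48.
    Write x = 3 + 16·t and substitute into x ≡ 0 (mod 3): 16·t ≡ 0 − 3 = -3 (mod 3).
    Reduce coefficients mod 3: 1·t ≡ 0 (mod 3).
    So t ≡ 0 (mod 3).
    Then x = 3 + 16·0 = 3, valid modulo lcm(16, 3) = 48: x ≡ 3 (mod 48).
  Combine with x ≡ 0 (mod 5); new modulus lcm = 240.
    Write x = 3 + 48·t and substitute into x ≡ 0 (mod 5): 48·t ≡ 0 − 3 = -3 (mod 5).
    Reduce coefficients mod 5: 3·t ≡ 2 (mod 5).
    The inverse of 3 mod 5 is 2 (since 3·2 = 6 = 1·5 + 1), so t ≡ 2·2 = 4 ≡ 4 (mod 5).
    Then x = 3 + 48·4 = 195, valid modulo lcm(48, 5) = 240: x ≡ 195 (mod 240).
  Combine with x ≡ 5 (mod 17); new modulus lcm = 4080.
    Write x = 195 + 240·t and substitute into x ≡ 5 (mod 17): 240·t ≡ 5 − 195 = -190 (mod 17).
    Reduce coefficients mod 17: 2·t ≡ 14 (mod 17).
    The inverse of 2 mod 17 is 9 (since 2·9 = 18 = 1·17 + 1), so t ≡ 9·14 = 126 ≡ 7 (mod 17).
    Then x = 195 + 240·7 = 1875, valid modulo lcm(240, 17) = 4080: x ≡ 1875 (mod 4080).
Verify against each original: 1875 mod 16 = 3, 1875 mod 3 = 0, 1875 mod 5 = 0, 1875 mod 17 = 5.

x ≡ 1875 (mod 4080).


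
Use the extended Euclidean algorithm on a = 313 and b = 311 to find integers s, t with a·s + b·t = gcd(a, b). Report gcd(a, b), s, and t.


Euclidean algorithm on (313, 311) — divide until remainder is 0:
  313 = 1 · 311 + 2
  311 = 155 · 2 + 1
  2 = 2 · 1 + 0
gcd(313, 311) = 1.
Track Bezout coefficients alongside the remainders: start with r₀ = 313 = a·1 + b·0 (s = 1, t = 0) and r₁ = 311 = a·0 + b·1 (s = 0, t = 1); each new remainder r_{k+1} = r_{k-1} − q_k·r_k inherits s_{k+1} = s_{k-1} − q_k·s_k, t_{k+1} = t_{k-1} − q_k·t_k, so r_k = a·s_k + b·t_k at every step:
  q = 1: r = 2, s = 1 − 1·0 = 1, t = 0 − 1·1 = -1  (check: 313·1 + 311·(-1) = 2)
  q = 155: r = 1, s = 0 − 155·1 = -155, t = 1 − 155·(-1) = 156  (check: 313·(-155) + 311·156 = 1)
The row with r = 1 (the gcd) gives the Bezout coefficients s = -155, t = 156.
Result: 313 · (-155) + 311 · (156) = 1.

gcd(313, 311) = 1; s = -155, t = 156 (check: 313·(-155) + 311·156 = 1).


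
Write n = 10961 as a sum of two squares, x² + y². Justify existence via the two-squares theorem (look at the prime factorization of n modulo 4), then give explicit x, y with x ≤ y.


Step 1: Factor n = 10961 = 97 · 113.
Step 2: Check the mod-4 condition on each prime factor: 97 ≡ 1 (mod 4), exponent 1; 113 ≡ 1 (mod 4), exponent 1.
All primes ≡ 3 (mod 4) appear to even exponent (or don't appear), so by the two-squares theorem n IS expressible as a sum of two squares.
Step 3: Build a representation. Here n = 97 · 113 is a product of primes ≡ 1 (mod 4). Each prime p ≡ 1 (mod 4) is itself a sum of two squares; find a² by testing p − a² for a perfect square:
  97: 97 − 1² = 96, 97 − 2² = 93, 97 − 3² = 88, 97 − 4² = 81 = 9² ⇒ 97 = 4² + 9².
  113: 113 − 1² = 112, 113 − 2² = 109, 113 − 3² = 104, 113 − 4² = 97, 113 − 5² = 88, 113 − 6² = 77, 113 − 7² = 64 = 8² ⇒ 113 = 7² + 8².
  Combine using the Brahmagupta–Fibonacci identity (a² + b²)(c² + d²) = (ac − bd)² + (ad + bc)² = (ac + bd)² + (ad − bc)²:
  97 · 113 = 10961: from (4² + 9²)(7² + 8²), take (4·7 − 9·8, 4·8 + 9·7) = (28 − 72, 32 + 63) = (-44, 95); dropping signs (only squares matter) gives (44, 95); check 44² + 95² = 1936 + 9025 = 10961 ✓.
Step 4: Order so x ≤ y and verify: 44² + 95² = 1936 + 9025 = 10961 = n. ✓

n = 10961 = 44² + 95² (one valid representation with x ≤ y).


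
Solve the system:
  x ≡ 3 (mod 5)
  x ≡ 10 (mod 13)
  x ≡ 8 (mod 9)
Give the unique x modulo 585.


Moduli 5, 13, 9 are pairwise coprime; by CRT there is a unique solution modulo M = 5 · 13 · 9 = 585.
Solve pairwise, accumulating the modulus:
  Start with x ≡ 3 (mod 5).
  Combine with x ≡ 10 (mod 13): since gcd(5, 13) = 1, we get a unique residue mod 65.
    Write x = 3 + 5·t and substitute into x ≡ 10 (mod 13): 5·t ≡ 10 − 3 = 7 (mod 13).
    The inverse of 5 mod 13 is 8 (since 5·8 = 40 = 3·13 + 1), so t ≡ 8·7 = 56 ≡ 4 (mod 13).
    Then x = 3 + 5·4 = 23, valid modulo lcm(5, 13) = 65: x ≡ 23 (mod 65).
  Combine with x ≡ 8 (mod 9): since gcd(65, 9) = 1, we get a unique residue mod 585.
    Write x = 23 + 65·t and substitute into x ≡ 8 (mod 9): 65·t ≡ 8 − 23 = -15 (mod 9).
    Reduce coefficients mod 9: 2·t ≡ 3 (mod 9).
    The inverse of 2 mod 9 is 5 (since 2·5 = 10 = 1·9 + 1), so t ≡ 5·3 = 15 ≡ 6 (mod 9).
    Then x = 23 + 65·6 = 413, valid modulo lcm(65, 9) = 585: x ≡ 413 (mod 585).
Verify: 413 mod 5 = 3 ✓, 413 mod 13 = 10 ✓, 413 mod 9 = 8 ✓.

x ≡ 413 (mod 585).


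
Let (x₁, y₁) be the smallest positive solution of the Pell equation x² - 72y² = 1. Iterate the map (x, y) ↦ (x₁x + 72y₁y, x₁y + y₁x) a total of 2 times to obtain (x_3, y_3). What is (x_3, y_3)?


Step 1: Find the fundamental solution (x₁, y₁) of x² - 72y² = 1.
  Expand √72 as a continued fraction. a₀ = ⌊√72⌋ = 8; iterate m_{k+1} = d_k·a_k − m_k, d_{k+1} = (72 − m_{k+1}²)/d_k, a_{k+1} = ⌊(a₀ + m_{k+1})/d_{k+1}⌋ (starting m₀ = 0, d₀ = 1), with convergents p_k = a_k·p_{k-1} + p_{k-2}, q_k = a_k·q_{k-1} + q_{k-2} (p₋₁ = 1, q₋₁ = 0):
  k = 0: a₀ = 8; p₀/q₀ = 8/1; p₀² − 72·q₀² = 64 − 72 = -8.
  k = 1: m = 8, d = 8, a = ⌊(8 + 8)/8⌋ = 2; p/q = (2·8 + 1)/(2·1 + 0) = 17/2; p² − 72·q² = 289 − 288 = 1.
  The first convergent with p² − 72·q² = 1 gives the fundamental solution (x₁, y₁) = (17, 2).
Step 2: Apply the recurrence (x_{n+1}, y_{n+1}) = (x₁x_n + 72y₁y_n, x₁y_n + y₁x_n) repeatedly.
  From (x_1, y_1) = (17, 2): x_2 = 17·17 + 72·2·2 = 577; y_2 = 17·2 + 2·17 = 68.
  From (x_2, y_2) = (577, 68): x_3 = 17·577 + 72·2·68 = 19601; y_3 = 17·68 + 2·577 = 2310.
Step 3: Verify x_3² - 72·y_3² = 384199201 - 384199200 = 1 (should be 1). ✓

(x_1, y_1) = (17, 2); (x_3, y_3) = (19601, 2310).


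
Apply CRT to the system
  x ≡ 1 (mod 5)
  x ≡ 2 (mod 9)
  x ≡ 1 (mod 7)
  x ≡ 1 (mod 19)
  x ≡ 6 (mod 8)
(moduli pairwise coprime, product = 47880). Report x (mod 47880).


Product of moduli M = 5 · 9 · 7 · 19 · 8 = 47880.
Merge one congruence at a time:
  Start: x ≡ 1 (mod 5).
  Combine with x ≡ 2 (mod 9); new modulus lcm = 45.
    Write x = 1 + 5·t and substitute into x ≡ 2 (mod 9): 5·t ≡ 2 − 1 = 1 (mod 9).
    The inverse of 5 mod 9 is 2 (since 5·2 = 10 = 1·9 + 1), so t ≡ 2·1 = 2 ≡ 2 (mod 9).
    Then x = 1 + 5·2 = 11, valid modulo lcm(5, 9) = 45: x ≡ 11 (mod 45).
  Combine with x ≡ 1 (mod 7); new modulus lcm = 315.
    Write x = 11 + 45·t and substitute into x ≡ 1 (mod 7): 45·t ≡ 1 − 11 = -10 (mod 7).
    Reduce coefficients mod 7: 3·t ≡ 4 (mod 7).
    The inverse of 3 mod 7 is 5 (since 3·5 = 15 = 2·7 + 1), so t ≡ 5·4 = 20 ≡ 6 (mod 7).
    Then x = 11 + 45·6 = 281, valid modulo lcm(45, 7) = 315: x ≡ 281 (mod 315).
  Combine with x ≡ 1 (mod 19); new modulus lcm = 5985.
    Write x = 281 + 315·t and substitute into x ≡ 1 (mod 19): 315·t ≡ 1 − 281 = -280 (mod 19).
    Reduce coefficients mod 19: 11·t ≡ 5 (mod 19).
    The inverse of 11 mod 19 is 7 (since 11·7 = 77 = 4·19 + 1), so t ≡ 7·5 = 35 ≡ 16 (mod 19).
    Then x = 281 + 315·16 = 5321, valid modulo lcm(315, 19) = 5985: x ≡ 5321 (mod 5985).
  Combine with x ≡ 6 (mod 8); new modulus lcm = 47880.
    Write x = 5321 + 5985·t and substitute into x ≡ 6 (mod 8): 5985·t ≡ 6 − 5321 = -5315 (mod 8).
    Reduce coefficients mod 8: 1·t ≡ 5 (mod 8).
    So t ≡ 5 (mod 8).
    Then x = 5321 + 5985·5 = 35246, valid modulo lcm(5985, 8) = 47880: x ≡ 35246 (mod 47880).
Verify against each original: 35246 mod 5 = 1, 35246 mod 9 = 2, 35246 mod 7 = 1, 35246 mod 19 = 1, 35246 mod 8 = 6.

x ≡ 35246 (mod 47880).


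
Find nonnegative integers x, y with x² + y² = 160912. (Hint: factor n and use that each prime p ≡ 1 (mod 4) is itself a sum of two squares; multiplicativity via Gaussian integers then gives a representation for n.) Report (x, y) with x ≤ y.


Step 1: Factor n = 160912 = 2^4 · 89 · 113.
Step 2: Check the mod-4 condition on each prime factor: 2 = 2 (special); 89 ≡ 1 (mod 4), exponent 1; 113 ≡ 1 (mod 4), exponent 1.
All primes ≡ 3 (mod 4) appear to even exponent (or don't appear), so by the two-squares theorem n IS expressible as a sum of two squares.
Step 3: Build a representation. Group n = k² · m with k = 4 and m = 89 · 113 = 10057 (a product of primes ≡ 1 (mod 4)); a representation of m scales to one of n via (k·x)² + (k·y)² = k²(x² + y²). Each prime p ≡ 1 (mod 4) is itself a sum of two squares; find a² by testing p − a² for a perfect square:
  89: 89 − 1² = 88, 89 − 2² = 85, 89 − 3² = 80, 89 − 4² = 73, 89 − 5² = 64 = 8² ⇒ 89 = 5² + 8².
  113: 113 − 1² = 112, 113 − 2² = 109, 113 − 3² = 104, 113 − 4² = 97, 113 − 5² = 88, 113 − 6² = 77, 113 − 7² = 64 = 8² ⇒ 113 = 7² + 8².
  Combine using the Brahmagupta–Fibonacci identity (a² + b²)(c² + d²) = (ac − bd)² + (ad + bc)² = (ac + bd)² + (ad − bc)²:
  89 · 113 = 10057: from (5² + 8²)(7² + 8²), take (5·7 − 8·8, 5·8 + 8·7) = (35 − 64, 40 + 56) = (-29, 96); dropping signs (only squares matter) gives (29, 96); check 29² + 96² = 841 + 9216 = 10057 ✓.
  Scale by k = 4: (4·29, 4·96) = (116, 384).
Step 4: Order so x ≤ y and verify: 116² + 384² = 13456 + 147456 = 160912 = n. ✓

n = 160912 = 116² + 384² (one valid representation with x ≤ y).


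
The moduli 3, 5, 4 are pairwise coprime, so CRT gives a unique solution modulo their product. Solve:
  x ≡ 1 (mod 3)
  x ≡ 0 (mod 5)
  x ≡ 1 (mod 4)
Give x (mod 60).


Moduli 3, 5, 4 are pairwise coprime; by CRT there is a unique solution modulo M = 3 · 5 · 4 = 60.
Solve pairwise, accumulating the modulus:
  Start with x ≡ 1 (mod 3).
  Combine with x ≡ 0 (mod 5): since gcd(3, 5) = 1, we get a unique residue mod 15.
    Write x = 1 + 3·t and substitute into x ≡ 0 (mod 5): 3·t ≡ 0 − 1 = -1 (mod 5).
    Reduce coefficients mod 5: 3·t ≡ 4 (mod 5).
    The inverse of 3 mod 5 is 2 (since 3·2 = 6 = 1·5 + 1), so t ≡ 2·4 = 8 ≡ 3 (mod 5).
    Then x = 1 + 3·3 = 10, valid modulo lcm(3, 5) = 15: x ≡ 10 (mod 15).
  Combine with x ≡ 1 (mod 4): since gcd(15, 4) = 1, we get a unique residue mod 60.
    Write x = 10 + 15·t and substitute into x ≡ 1 (mod 4): 15·t ≡ 1 − 10 = -9 (mod 4).
    Reduce coefficients mod 4: 3·t ≡ 3 (mod 4).
    The inverse of 3 mod 4 is 3 (since 3·3 = 9 = 2·4 + 1), so t ≡ 3·3 = 9 ≡ 1 (mod 4).
    Then x = 10 + 15·1 = 25, valid modulo lcm(15, 4) = 60: x ≡ 25 (mod 60).
Verify: 25 mod 3 = 1 ✓, 25 mod 5 = 0 ✓, 25 mod 4 = 1 ✓.

x ≡ 25 (mod 60).


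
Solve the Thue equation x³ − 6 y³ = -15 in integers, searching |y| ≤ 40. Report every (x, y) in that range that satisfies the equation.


The equation is x³ - 6y³ = -15. For fixed y, x³ = 6·y³ − 15, so a solution requires the RHS to be a perfect cube.
Strategy: iterate y from -40 to 40, compute RHS = 6·y³ − 15, and check whether it is a (positive or negative) perfect cube.
Check small values of y:
  y = 0: RHS = -15 is not a perfect cube.
  y = 1: RHS = -9 is not a perfect cube.
  y = -1: RHS = -21 is not a perfect cube.
  y = 2: RHS = 33 is not a perfect cube.
  y = -2: RHS = -63 is not a perfect cube.
  y = 3: RHS = 147 is not a perfect cube.
  y = -3: RHS = -177 is not a perfect cube.
Continuing the search up to |y| = 40 finds no solutions either.
No (x, y) in the scanned range satisfies the equation.

No integer solutions with |y| ≤ 40.


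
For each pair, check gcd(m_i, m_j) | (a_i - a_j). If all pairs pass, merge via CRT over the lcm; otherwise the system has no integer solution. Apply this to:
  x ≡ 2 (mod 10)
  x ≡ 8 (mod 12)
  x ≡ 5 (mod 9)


Moduli 10, 12, 9 are not pairwise coprime, so CRT works modulo lcm(m_i) when all pairwise compatibility conditions hold.
Pairwise compatibility: gcd(m_i, m_j) must divide a_i - a_j for every pair.
Merge one congruence at a time:
  Start: x ≡ 2 (mod 10).
  Combine with x ≡ 8 (mod 12): gcd(10, 12) = 2; 8 - 2 = 6, which IS divisible by 2, so compatible.
    Write x = 2 + 10·t and substitute into x ≡ 8 (mod 12): 10·t ≡ 8 − 2 = 6 (mod 12).
    Divide the congruence (and modulus) by g = 2: 5·t ≡ 3 (mod 6).
    The inverse of 5 mod 6 is 5 (since 5·5 = 25 = 4·6 + 1), so t ≡ 5·3 = 15 ≡ 3 (mod 6).
    Then x = 2 + 10·3 = 32, valid modulo lcm(10, 12) = 60: x ≡ 32 (mod 60).
  Combine with x ≡ 5 (mod 9): gcd(60, 9) = 3; 5 - 32 = -27, which IS divisible by 3, so compatible.
    Write x = 32 + 60·t and substitute into x ≡ 5 (mod 9): 60·t ≡ 5 − 32 = -27 (mod 9).
    Divide the congruence (and modulus) by g = 3: 20·t ≡ -9 (mod 3).
    Reduce coefficients mod 3: 2·t ≡ 0 (mod 3).
    The inverse of 2 mod 3 is 2 (since 2·2 = 4 = 1·3 + 1), so t ≡ 2·0 = 0 ≡ 0 (mod 3).
    Then x = 32 + 60·0 = 32, valid modulo lcm(60, 9) = 180: x ≡ 32 (mod 180).
Verify: 32 mod 10 = 2, 32 mod 12 = 8, 32 mod 9 = 5.

x ≡ 32 (mod 180).


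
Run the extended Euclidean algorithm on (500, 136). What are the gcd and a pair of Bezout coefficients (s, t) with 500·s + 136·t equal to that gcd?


Euclidean algorithm on (500, 136) — divide until remainder is 0:
  500 = 3 · 136 + 92
  136 = 1 · 92 + 44
  92 = 2 · 44 + 4
  44 = 11 · 4 + 0
gcd(500, 136) = 4.
Track Bezout coefficients alongside the remainders: start with r₀ = 500 = a·1 + b·0 (s = 1, t = 0) and r₁ = 136 = a·0 + b·1 (s = 0, t = 1); each new remainder r_{k+1} = r_{k-1} − q_k·r_k inherits s_{k+1} = s_{k-1} − q_k·s_k, t_{k+1} = t_{k-1} − q_k·t_k, so r_k = a·s_k + b·t_k at every step:
  q = 3: r = 92, s = 1 − 3·0 = 1, t = 0 − 3·1 = -3  (check: 500·1 + 136·(-3) = 92)
  q = 1: r = 44, s = 0 − 1·1 = -1, t = 1 − 1·(-3) = 4  (check: 500·(-1) + 136·4 = 44)
  q = 2: r = 4, s = 1 − 2·(-1) = 3, t = -3 − 2·4 = -11  (check: 500·3 + 136·(-11) = 4)
The row with r = 4 (the gcd) gives the Bezout coefficients s = 3, t = -11.
Result: 500 · (3) + 136 · (-11) = 4.

gcd(500, 136) = 4; s = 3, t = -11 (check: 500·3 + 136·(-11) = 4).


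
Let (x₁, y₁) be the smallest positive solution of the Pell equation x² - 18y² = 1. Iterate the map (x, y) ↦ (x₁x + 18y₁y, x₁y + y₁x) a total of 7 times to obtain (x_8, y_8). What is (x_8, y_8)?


Step 1: Find the fundamental solution (x₁, y₁) of x² - 18y² = 1.
  Expand √18 as a continued fraction. a₀ = ⌊√18⌋ = 4; iterate m_{k+1} = d_k·a_k − m_k, d_{k+1} = (18 − m_{k+1}²)/d_k, a_{k+1} = ⌊(a₀ + m_{k+1})/d_{k+1}⌋ (starting m₀ = 0, d₀ = 1), with convergents p_k = a_k·p_{k-1} + p_{k-2}, q_k = a_k·q_{k-1} + q_{k-2} (p₋₁ = 1, q₋₁ = 0):
  k = 0: a₀ = 4; p₀/q₀ = 4/1; p₀² − 18·q₀² = 16 − 18 = -2.
  k = 1: m = 4, d = 2, a = ⌊(4 + 4)/2⌋ = 4; p/q = (4·4 + 1)/(4·1 + 0) = 17/4; p² − 18·q² = 289 − 288 = 1.
  The first convergent with p² − 18·q² = 1 gives the fundamental solution (x₁, y₁) = (17, 4).
Step 2: Apply the recurrence (x_{n+1}, y_{n+1}) = (x₁x_n + 18y₁y_n, x₁y_n + y₁x_n) repeatedly.
  From (x_1, y_1) = (17, 4): x_2 = 17·17 + 18·4·4 = 577; y_2 = 17·4 + 4·17 = 136.
  From (x_2, y_2) = (577, 136): x_3 = 17·577 + 18·4·136 = 19601; y_3 = 17·136 + 4·577 = 4620.
  From (x_3, y_3) = (19601, 4620): x_4 = 17·19601 + 18·4·4620 = 665857; y_4 = 17·4620 + 4·19601 = 156944.
  From (x_4, y_4) = (665857, 156944): x_5 = 17·665857 + 18·4·156944 = 22619537; y_5 = 17·156944 + 4·665857 = 5331476.
  From (x_5, y_5) = (22619537, 5331476): x_6 = 17·22619537 + 18·4·5331476 = 768398401; y_6 = 17·5331476 + 4·22619537 = 181113240.
  From (x_6, y_6) = (768398401, 181113240): x_7 = 17·768398401 + 18·4·181113240 = 26102926097; y_7 = 17·181113240 + 4·768398401 = 6152518684.
  From (x_7, y_7) = (26102926097, 6152518684): x_8 = 17·26102926097 + 18·4·6152518684 = 886731088897; y_8 = 17·6152518684 + 4·26102926097 = 209004522016.
Step 3: Verify x_8² - 18·y_8² = 786292024016459316676609 - 786292024016459316676608 = 1 (should be 1). ✓

(x_1, y_1) = (17, 4); (x_8, y_8) = (886731088897, 209004522016).


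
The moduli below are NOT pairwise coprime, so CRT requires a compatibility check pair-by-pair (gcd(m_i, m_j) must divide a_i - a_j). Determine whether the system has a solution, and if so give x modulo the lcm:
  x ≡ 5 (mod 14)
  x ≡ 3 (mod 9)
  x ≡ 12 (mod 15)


Moduli 14, 9, 15 are not pairwise coprime, so CRT works modulo lcm(m_i) when all pairwise compatibility conditions hold.
Pairwise compatibility: gcd(m_i, m_j) must divide a_i - a_j for every pair.
Merge one congruence at a time:
  Start: x ≡ 5 (mod 14).
  Combine with x ≡ 3 (mod 9): gcd(14, 9) = 1; 3 - 5 = -2, which IS divisible by 1, so compatible.
    Write x = 5 + 14·t and substitute into x ≡ 3 (mod 9): 14·t ≡ 3 − 5 = -2 (mod 9).
    Reduce coefficients mod 9: 5·t ≡ 7 (mod 9).
    The inverse of 5 mod 9 is 2 (since 5·2 = 10 = 1·9 + 1), so t ≡ 2·7 = 14 ≡ 5 (mod 9).
    Then x = 5 + 14·5 = 75, valid modulo lcm(14, 9) = 126: x ≡ 75 (mod 126).
  Combine with x ≡ 12 (mod 15): gcd(126, 15) = 3; 12 - 75 = -63, which IS divisible by 3, so compatible.
    Write x = 75 + 126·t and substitute into x ≡ 12 (mod 15): 126·t ≡ 12 − 75 = -63 (mod 15).
    Divide the congruence (and modulus) by g = 3: 42·t ≡ -21 (mod 5).
    Reduce coefficients mod 5: 2·t ≡ 4 (mod 5).
    The inverse of 2 mod 5 is 3 (since 2·3 = 6 = 1·5 + 1), so t ≡ 3·4 = 12 ≡ 2 (mod 5).
    Then x = 75 + 126·2 = 327, valid modulo lcm(126, 15) = 630: x ≡ 327 (mod 630).
Verify: 327 mod 14 = 5, 327 mod 9 = 3, 327 mod 15 = 12.

x ≡ 327 (mod 630).


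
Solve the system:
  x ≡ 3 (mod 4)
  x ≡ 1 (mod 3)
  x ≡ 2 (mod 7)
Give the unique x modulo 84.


Moduli 4, 3, 7 are pairwise coprime; by CRT there is a unique solution modulo M = 4 · 3 · 7 = 84.
Solve pairwise, accumulating the modulus:
  Start with x ≡ 3 (mod 4).
  Combine with x ≡ 1 (mod 3): since gcd(4, 3) = 1, we get a unique residue mod 12.
    Write x = 3 + 4·t and substitute into x ≡ 1 (mod 3): 4·t ≡ 1 − 3 = -2 (mod 3).
    Reduce coefficients mod 3: 1·t ≡ 1 (mod 3).
    So t ≡ 1 (mod 3).
    Then x = 3 + 4·1 = 7, valid modulo lcm(4, 3) = 12: x ≡ 7 (mod 12).
  Combine with x ≡ 2 (mod 7): since gcd(12, 7) = 1, we get a unique residue mod 84.
    Write x = 7 + 12·t and substitute into x ≡ 2 (mod 7): 12·t ≡ 2 − 7 = -5 (mod 7).
    Reduce coefficients mod 7: 5·t ≡ 2 (mod 7).
    The inverse of 5 mod 7 is 3 (since 5·3 = 15 = 2·7 + 1), so t ≡ 3·2 = 6 ≡ 6 (mod 7).
    Then x = 7 + 12·6 = 79, valid modulo lcm(12, 7) = 84: x ≡ 79 (mod 84).
Verify: 79 mod 4 = 3 ✓, 79 mod 3 = 1 ✓, 79 mod 7 = 2 ✓.

x ≡ 79 (mod 84).


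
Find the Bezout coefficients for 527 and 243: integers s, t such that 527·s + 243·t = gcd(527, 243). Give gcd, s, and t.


Euclidean algorithm on (527, 243) — divide until remainder is 0:
  527 = 2 · 243 + 41
  243 = 5 · 41 + 38
  41 = 1 · 38 + 3
  38 = 12 · 3 + 2
  3 = 1 · 2 + 1
  2 = 2 · 1 + 0
gcd(527, 243) = 1.
Track Bezout coefficients alongside the remainders: start with r₀ = 527 = a·1 + b·0 (s = 1, t = 0) and r₁ = 243 = a·0 + b·1 (s = 0, t = 1); each new remainder r_{k+1} = r_{k-1} − q_k·r_k inherits s_{k+1} = s_{k-1} − q_k·s_k, t_{k+1} = t_{k-1} − q_k·t_k, so r_k = a·s_k + b·t_k at every step:
  q = 2: r = 41, s = 1 − 2·0 = 1, t = 0 − 2·1 = -2  (check: 527·1 + 243·(-2) = 41)
  q = 5: r = 38, s = 0 − 5·1 = -5, t = 1 − 5·(-2) = 11  (check: 527·(-5) + 243·11 = 38)
  q = 1: r = 3, s = 1 − 1·(-5) = 6, t = -2 − 1·11 = -13  (check: 527·6 + 243·(-13) = 3)
  q = 12: r = 2, s = -5 − 12·6 = -77, t = 11 − 12·(-13) = 167  (check: 527·(-77) + 243·167 = 2)
  q = 1: r = 1, s = 6 − 1·(-77) = 83, t = -13 − 1·167 = -180  (check: 527·83 + 243·(-180) = 1)
The row with r = 1 (the gcd) gives the Bezout coefficients s = 83, t = -180.
Result: 527 · (83) + 243 · (-180) = 1.

gcd(527, 243) = 1; s = 83, t = -180 (check: 527·83 + 243·(-180) = 1).


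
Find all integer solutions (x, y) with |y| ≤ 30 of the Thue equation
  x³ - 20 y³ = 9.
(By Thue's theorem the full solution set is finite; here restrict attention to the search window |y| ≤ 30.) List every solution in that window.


The equation is x³ - 20y³ = 9. For fixed y, x³ = 20·y³ + 9, so a solution requires the RHS to be a perfect cube.
Strategy: iterate y from -30 to 30, compute RHS = 20·y³ + 9, and check whether it is a (positive or negative) perfect cube.
Check small values of y:
  y = 0: RHS = 9 is not a perfect cube.
  y = 1: RHS = 29 is not a perfect cube.
  y = -1: RHS = -11 is not a perfect cube.
  y = 2: RHS = 169 is not a perfect cube.
  y = -2: RHS = -151 is not a perfect cube.
  y = 3: RHS = 549 is not a perfect cube.
  y = -3: RHS = -531 is not a perfect cube.
Continuing the search up to |y| = 30 finds no solutions either.
No (x, y) in the scanned range satisfies the equation.

No integer solutions with |y| ≤ 30.


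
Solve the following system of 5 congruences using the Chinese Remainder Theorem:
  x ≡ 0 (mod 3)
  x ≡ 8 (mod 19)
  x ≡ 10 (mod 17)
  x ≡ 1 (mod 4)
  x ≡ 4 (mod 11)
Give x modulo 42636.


Product of moduli M = 3 · 19 · 17 · 4 · 11 = 42636.
Merge one congruence at a time:
  Start: x ≡ 0 (mod 3).
  Combine with x ≡ 8 (mod 19); new modulus lcm = 57.
    Write x = 0 + 3·t and substitute into x ≡ 8 (mod 19): 3·t ≡ 8 − 0 = 8 (mod 19).
    The inverse of 3 mod 19 is 13 (since 3·13 = 39 = 2·19 + 1), so t ≡ 13·8 = 104 ≡ 9 (mod 19).
    Then x = 0 + 3·9 = 27, valid modulo lcm(3, 19) = 57: x ≡ 27 (mod 57).
  Combine with x ≡ 10 (mod 17); new modulus lcm = 969.
    Write x = 27 + 57·t and substitute into x ≡ 10 (mod 17): 57·t ≡ 10 − 27 = -17 (mod 17).
    Reduce coefficients mod 17: 6·t ≡ 0 (mod 17).
    The inverse of 6 mod 17 is 3 (since 6·3 = 18 = 1·17 + 1), so t ≡ 3·0 = 0 ≡ 0 (mod 17).
    Then x = 27 + 57·0 = 27, valid modulo lcm(57, 17) = 969: x ≡ 27 (mod 969).
  Combine with x ≡ 1 (mod 4); new modulus lcm = 3876.
    Write x = 27 + 969·t and substitute into x ≡ 1 (mod 4): 969·t ≡ 1 − 27 = -26 (mod 4).
    Reduce coefficients mod 4: 1·t ≡ 2 (mod 4).
    So t ≡ 2 (mod 4).
    Then x = 27 + 969·2 = 1965, valid modulo lcm(969, 4) = 3876: x ≡ 1965 (mod 3876).
  Combine with x ≡ 4 (mod 11); new modulus lcm = 42636.
    Write x = 1965 + 3876·t and substitute into x ≡ 4 (mod 11): 3876·t ≡ 4 − 1965 = -1961 (mod 11).
    Reduce coefficients mod 11: 4·t ≡ 8 (mod 11).
    The inverse of 4 mod 11 is 3 (since 4·3 = 12 = 1·11 + 1), so t ≡ 3·8 = 24 ≡ 2 (mod 11).
    Then x = 1965 + 3876·2 = 9717, valid modulo lcm(3876, 11) = 42636: x ≡ 9717 (mod 42636).
Verify against each original: 9717 mod 3 = 0, 9717 mod 19 = 8, 9717 mod 17 = 10, 9717 mod 4 = 1, 9717 mod 11 = 4.

x ≡ 9717 (mod 42636).


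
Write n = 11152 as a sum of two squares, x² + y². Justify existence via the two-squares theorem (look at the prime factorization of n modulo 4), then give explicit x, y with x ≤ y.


Step 1: Factor n = 11152 = 2^4 · 17 · 41.
Step 2: Check the mod-4 condition on each prime factor: 2 = 2 (special); 17 ≡ 1 (mod 4), exponent 1; 41 ≡ 1 (mod 4), exponent 1.
All primes ≡ 3 (mod 4) appear to even exponent (or don't appear), so by the two-squares theorem n IS expressible as a sum of two squares.
Step 3: Build a representation. Group n = k² · m with k = 4 and m = 17 · 41 = 697 (a product of primes ≡ 1 (mod 4)); a representation of m scales to one of n via (k·x)² + (k·y)² = k²(x² + y²). Each prime p ≡ 1 (mod 4) is itself a sum of two squares; find a² by testing p − a² for a perfect square:
  17: 17 − 1² = 16 = 4² ⇒ 17 = 1² + 4².
  41: 41 − 1² = 40, 41 − 2² = 37, 41 − 3² = 32, 41 − 4² = 25 = 5² ⇒ 41 = 4² + 5².
  Combine using the Brahmagupta–Fibonacci identity (a² + b²)(c² + d²) = (ac − bd)² + (ad + bc)² = (ac + bd)² + (ad − bc)²:
  17 · 41 = 697: from (1² + 4²)(4² + 5²), take (1·4 − 4·5, 1·5 + 4·4) = (4 − 20, 5 + 16) = (-16, 21); dropping signs (only squares matter) gives (16, 21); check 16² + 21² = 256 + 441 = 697 ✓.
  Scale by k = 4: (4·16, 4·21) = (64, 84).
Step 4: Order so x ≤ y and verify: 64² + 84² = 4096 + 7056 = 11152 = n. ✓

n = 11152 = 64² + 84² (one valid representation with x ≤ y).


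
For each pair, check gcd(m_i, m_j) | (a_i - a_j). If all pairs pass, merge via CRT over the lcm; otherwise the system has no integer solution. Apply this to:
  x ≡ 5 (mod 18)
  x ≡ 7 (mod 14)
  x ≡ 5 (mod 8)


Moduli 18, 14, 8 are not pairwise coprime, so CRT works modulo lcm(m_i) when all pairwise compatibility conditions hold.
Pairwise compatibility: gcd(m_i, m_j) must divide a_i - a_j for every pair.
Merge one congruence at a time:
  Start: x ≡ 5 (mod 18).
  Combine with x ≡ 7 (mod 14): gcd(18, 14) = 2; 7 - 5 = 2, which IS divisible by 2, so compatible.
    Write x = 5 + 18·t and substitute into x ≡ 7 (mod 14): 18·t ≡ 7 − 5 = 2 (mod 14).
    Divide the congruence (and modulus) by g = 2: 9·t ≡ 1 (mod 7).
    Reduce coefficients mod 7: 2·t ≡ 1 (mod 7).
    The inverse of 2 mod 7 is 4 (since 2·4 = 8 = 1·7 + 1), so t ≡ 4·1 = 4 ≡ 4 (mod 7).
    Then x = 5 + 18·4 = 77, valid modulo lcm(18, 14) = 126: x ≡ 77 (mod 126).
  Combine with x ≡ 5 (mod 8): gcd(126, 8) = 2; 5 - 77 = -72, which IS divisible by 2, so compatible.
    Write x = 77 + 126·t and substitute into x ≡ 5 (mod 8): 126·t ≡ 5 − 77 = -72 (mod 8).
    Divide the congruence (and modulus) by g = 2: 63·t ≡ -36 (mod 4).
    Reduce coefficients mod 4: 3·t ≡ 0 (mod 4).
    The inverse of 3 mod 4 is 3 (since 3·3 = 9 = 2·4 + 1), so t ≡ 3·0 = 0 ≡ 0 (mod 4).
    Then x = 77 + 126·0 = 77, valid modulo lcm(126, 8) = 504: x ≡ 77 (mod 504).
Verify: 77 mod 18 = 5, 77 mod 14 = 7, 77 mod 8 = 5.

x ≡ 77 (mod 504).


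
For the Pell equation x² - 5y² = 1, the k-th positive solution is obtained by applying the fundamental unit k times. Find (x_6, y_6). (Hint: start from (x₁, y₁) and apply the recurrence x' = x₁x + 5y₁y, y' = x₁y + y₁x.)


Step 1: Find the fundamental solution (x₁, y₁) of x² - 5y² = 1.
  Expand √5 as a continued fraction. a₀ = ⌊√5⌋ = 2; iterate m_{k+1} = d_k·a_k − m_k, d_{k+1} = (5 − m_{k+1}²)/d_k, a_{k+1} = ⌊(a₀ + m_{k+1})/d_{k+1}⌋ (starting m₀ = 0, d₀ = 1), with convergents p_k = a_k·p_{k-1} + p_{k-2}, q_k = a_k·q_{k-1} + q_{k-2} (p₋₁ = 1, q₋₁ = 0):
  k = 0: a₀ = 2; p₀/q₀ = 2/1; p₀² − 5·q₀² = 4 − 5 = -1.
  k = 1: m = 2, d = 1, a = ⌊(2 + 2)/1⌋ = 4; p/q = (4·2 + 1)/(4·1 + 0) = 9/4; p² − 5·q² = 81 − 80 = 1.
  The first convergent with p² − 5·q² = 1 gives the fundamental solution (x₁, y₁) = (9, 4).
Step 2: Apply the recurrence (x_{n+1}, y_{n+1}) = (x₁x_n + 5y₁y_n, x₁y_n + y₁x_n) repeatedly.
  From (x_1, y_1) = (9, 4): x_2 = 9·9 + 5·4·4 = 161; y_2 = 9·4 + 4·9 = 72.
  From (x_2, y_2) = (161, 72): x_3 = 9·161 + 5·4·72 = 2889; y_3 = 9·72 + 4·161 = 1292.
  From (x_3, y_3) = (2889, 1292): x_4 = 9·2889 + 5·4·1292 = 51841; y_4 = 9·1292 + 4·2889 = 23184.
  From (x_4, y_4) = (51841, 23184): x_5 = 9·51841 + 5·4·23184 = 930249; y_5 = 9·23184 + 4·51841 = 416020.
  From (x_5, y_5) = (930249, 416020): x_6 = 9·930249 + 5·4·416020 = 16692641; y_6 = 9·416020 + 4·930249 = 7465176.
Step 3: Verify x_6² - 5·y_6² = 278644263554881 - 278644263554880 = 1 (should be 1). ✓

(x_1, y_1) = (9, 4); (x_6, y_6) = (16692641, 7465176).


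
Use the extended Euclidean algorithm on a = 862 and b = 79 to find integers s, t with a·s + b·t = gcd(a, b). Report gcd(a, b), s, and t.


Euclidean algorithm on (862, 79) — divide until remainder is 0:
  862 = 10 · 79 + 72
  79 = 1 · 72 + 7
  72 = 10 · 7 + 2
  7 = 3 · 2 + 1
  2 = 2 · 1 + 0
gcd(862, 79) = 1.
Track Bezout coefficients alongside the remainders: start with r₀ = 862 = a·1 + b·0 (s = 1, t = 0) and r₁ = 79 = a·0 + b·1 (s = 0, t = 1); each new remainder r_{k+1} = r_{k-1} − q_k·r_k inherits s_{k+1} = s_{k-1} − q_k·s_k, t_{k+1} = t_{k-1} − q_k·t_k, so r_k = a·s_k + b·t_k at every step:
  q = 10: r = 72, s = 1 − 10·0 = 1, t = 0 − 10·1 = -10  (check: 862·1 + 79·(-10) = 72)
  q = 1: r = 7, s = 0 − 1·1 = -1, t = 1 − 1·(-10) = 11  (check: 862·(-1) + 79·11 = 7)
  q = 10: r = 2, s = 1 − 10·(-1) = 11, t = -10 − 10·11 = -120  (check: 862·11 + 79·(-120) = 2)
  q = 3: r = 1, s = -1 − 3·11 = -34, t = 11 − 3·(-120) = 371  (check: 862·(-34) + 79·371 = 1)
The row with r = 1 (the gcd) gives the Bezout coefficients s = -34, t = 371.
Result: 862 · (-34) + 79 · (371) = 1.

gcd(862, 79) = 1; s = -34, t = 371 (check: 862·(-34) + 79·371 = 1).


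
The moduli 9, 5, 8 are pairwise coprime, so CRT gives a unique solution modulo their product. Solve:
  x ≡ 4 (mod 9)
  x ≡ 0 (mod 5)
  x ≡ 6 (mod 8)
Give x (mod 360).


Moduli 9, 5, 8 are pairwise coprime; by CRT there is a unique solution modulo M = 9 · 5 · 8 = 360.
Solve pairwise, accumulating the modulus:
  Start with x ≡ 4 (mod 9).
  Combine with x ≡ 0 (mod 5): since gcd(9, 5) = 1, we get a unique residue mod 45.
    Write x = 4 + 9·t and substitute into x ≡ 0 (mod 5): 9·t ≡ 0 − 4 = -4 (mod 5).
    Reduce coefficients mod 5: 4·t ≡ 1 (mod 5).
    The inverse of 4 mod 5 is 4 (since 4·4 = 16 = 3·5 + 1), so t ≡ 4·1 = 4 ≡ 4 (mod 5).
    Then x = 4 + 9·4 = 40, valid modulo lcm(9, 5) = 45: x ≡ 40 (mod 45).
  Combine with x ≡ 6 (mod 8): since gcd(45, 8) = 1, we get a unique residue mod 360.
    Write x = 40 + 45·t and substitute into x ≡ 6 (mod 8): 45·t ≡ 6 − 40 = -34 (mod 8).
    Reduce coefficients mod 8: 5·t ≡ 6 (mod 8).
    The inverse of 5 mod 8 is 5 (since 5·5 = 25 = 3·8 + 1), so t ≡ 5·6 = 30 ≡ 6 (mod 8).
    Then x = 40 + 45·6 = 310, valid modulo lcm(45, 8) = 360: x ≡ 310 (mod 360).
Verify: 310 mod 9 = 4 ✓, 310 mod 5 = 0 ✓, 310 mod 8 = 6 ✓.

x ≡ 310 (mod 360).


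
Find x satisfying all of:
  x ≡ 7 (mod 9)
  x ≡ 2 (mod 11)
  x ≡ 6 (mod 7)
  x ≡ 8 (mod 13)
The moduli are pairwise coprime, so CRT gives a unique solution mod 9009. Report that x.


Product of moduli M = 9 · 11 · 7 · 13 = 9009.
Merge one congruence at a time:
  Start: x ≡ 7 (mod 9).
  Combine with x ≡ 2 (mod 11); new modulus lcm = 99.
    Write x = 7 + 9·t and substitute into x ≡ 2 (mod 11): 9·t ≡ 2 − 7 = -5 (mod 11).
    Reduce coefficients mod 11: 9·t ≡ 6 (mod 11).
    The inverse of 9 mod 11 is 5 (since 9·5 = 45 = 4·11 + 1), so t ≡ 5·6 = 30 ≡ 8 (mod 11).
    Then x = 7 + 9·8 = 79, valid modulo lcm(9, 11) = 99: x ≡ 79 (mod 99).
  Combine with x ≡ 6 (mod 7); new modulus lcm = 693.
    Write x = 79 + 99·t and substitute into x ≡ 6 (mod 7): 99·t ≡ 6 − 79 = -73 (mod 7).
    Reduce coefficients mod 7: 1·t ≡ 4 (mod 7).
    So t ≡ 4 (mod 7).
    Then x = 79 + 99·4 = 475, valid modulo lcm(99, 7) = 693: x ≡ 475 (mod 693).
  Combine with x ≡ 8 (mod 13); new modulus lcm = 9009.
    Write x = 475 + 693·t and substitute into x ≡ 8 (mod 13): 693·t ≡ 8 − 475 = -467 (mod 13).
    Reduce coefficients mod 13: 4·t ≡ 1 (mod 13).
    The inverse of 4 mod 13 is 10 (since 4·10 = 40 = 3·13 + 1), so t ≡ 10·1 = 10 ≡ 10 (mod 13).
    Then x = 475 + 693·10 = 7405, valid modulo lcm(693, 13) = 9009: x ≡ 7405 (mod 9009).
Verify against each original: 7405 mod 9 = 7, 7405 mod 11 = 2, 7405 mod 7 = 6, 7405 mod 13 = 8.

x ≡ 7405 (mod 9009).


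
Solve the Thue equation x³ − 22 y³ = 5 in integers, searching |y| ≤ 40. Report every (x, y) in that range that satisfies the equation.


The equation is x³ - 22y³ = 5. For fixed y, x³ = 22·y³ + 5, so a solution requires the RHS to be a perfect cube.
Strategy: iterate y from -40 to 40, compute RHS = 22·y³ + 5, and check whether it is a (positive or negative) perfect cube.
Check small values of y:
  y = 0: RHS = 5 is not a perfect cube.
  y = 1: RHS = 27 = (3)³ ⇒ x = 3 works.
  y = -1: RHS = -17 is not a perfect cube.
  y = 2: RHS = 181 is not a perfect cube.
  y = -2: RHS = -171 is not a perfect cube.
  y = 3: RHS = 599 is not a perfect cube.
  y = -3: RHS = -589 is not a perfect cube.
Continuing the search up to |y| = 40 finds no further solutions beyond those listed.
Collected solutions: (3, 1).

Solutions (with |y| ≤ 40): (3, 1).


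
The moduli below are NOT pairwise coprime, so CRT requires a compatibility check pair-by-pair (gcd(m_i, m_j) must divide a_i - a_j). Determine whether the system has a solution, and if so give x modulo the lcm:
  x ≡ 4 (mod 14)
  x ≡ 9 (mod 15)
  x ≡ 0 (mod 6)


Moduli 14, 15, 6 are not pairwise coprime, so CRT works modulo lcm(m_i) when all pairwise compatibility conditions hold.
Pairwise compatibility: gcd(m_i, m_j) must divide a_i - a_j for every pair.
Merge one congruence at a time:
  Start: x ≡ 4 (mod 14).
  Combine with x ≡ 9 (mod 15): gcd(14, 15) = 1; 9 - 4 = 5, which IS divisible by 1, so compatible.
    Write x = 4 + 14·t and substitute into x ≡ 9 (mod 15): 14·t ≡ 9 − 4 = 5 (mod 15).
    The inverse of 14 mod 15 is 14 (since 14·14 = 196 = 13·15 + 1), so t ≡ 14·5 = 70 ≡ 10 (mod 15).
    Then x = 4 + 14·10 = 144, valid modulo lcm(14, 15) = 210: x ≡ 144 (mod 210).
  Combine with x ≡ 0 (mod 6): gcd(210, 6) = 6; 0 - 144 = -144, which IS divisible by 6, so compatible.
    Write x = 144 + 210·t and substitute into x ≡ 0 (mod 6): 210·t ≡ 0 − 144 = -144 (mod 6).
    Divide the congruence (and modulus) by g = 6: 35·t ≡ -24 (mod 1).
    Modulo 1 every t works; take t = 0.
    Then x = 144 + 210·0 = 144, valid modulo lcm(210, 6) = 210: x ≡ 144 (mod 210).
Verify: 144 mod 14 = 4, 144 mod 15 = 9, 144 mod 6 = 0.

x ≡ 144 (mod 210).


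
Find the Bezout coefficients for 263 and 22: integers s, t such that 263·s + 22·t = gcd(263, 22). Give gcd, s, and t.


Euclidean algorithm on (263, 22) — divide until remainder is 0:
  263 = 11 · 22 + 21
  22 = 1 · 21 + 1
  21 = 21 · 1 + 0
gcd(263, 22) = 1.
Track Bezout coefficients alongside the remainders: start with r₀ = 263 = a·1 + b·0 (s = 1, t = 0) and r₁ = 22 = a·0 + b·1 (s = 0, t = 1); each new remainder r_{k+1} = r_{k-1} − q_k·r_k inherits s_{k+1} = s_{k-1} − q_k·s_k, t_{k+1} = t_{k-1} − q_k·t_k, so r_k = a·s_k + b·t_k at every step:
  q = 11: r = 21, s = 1 − 11·0 = 1, t = 0 − 11·1 = -11  (check: 263·1 + 22·(-11) = 21)
  q = 1: r = 1, s = 0 − 1·1 = -1, t = 1 − 1·(-11) = 12  (check: 263·(-1) + 22·12 = 1)
The row with r = 1 (the gcd) gives the Bezout coefficients s = -1, t = 12.
Result: 263 · (-1) + 22 · (12) = 1.

gcd(263, 22) = 1; s = -1, t = 12 (check: 263·(-1) + 22·12 = 1).


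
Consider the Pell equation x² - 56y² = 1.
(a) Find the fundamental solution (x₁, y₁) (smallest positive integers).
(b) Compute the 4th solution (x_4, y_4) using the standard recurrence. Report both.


Step 1: Find the fundamental solution (x₁, y₁) of x² - 56y² = 1.
  Expand √56 as a continued fraction. a₀ = ⌊√56⌋ = 7; iterate m_{k+1} = d_k·a_k − m_k, d_{k+1} = (56 − m_{k+1}²)/d_k, a_{k+1} = ⌊(a₀ + m_{k+1})/d_{k+1}⌋ (starting m₀ = 0, d₀ = 1), with convergents p_k = a_k·p_{k-1} + p_{k-2}, q_k = a_k·q_{k-1} + q_{k-2} (p₋₁ = 1, q₋₁ = 0):
  k = 0: a₀ = 7; p₀/q₀ = 7/1; p₀² − 56·q₀² = 49 − 56 = -7.
  k = 1: m = 7, d = 7, a = ⌊(7 + 7)/7⌋ = 2; p/q = (2·7 + 1)/(2·1 + 0) = 15/2; p² − 56·q² = 225 − 224 = 1.
  The first convergent with p² − 56·q² = 1 gives the fundamental solution (x₁, y₁) = (15, 2).
Step 2: Apply the recurrence (x_{n+1}, y_{n+1}) = (x₁x_n + 56y₁y_n, x₁y_n + y₁x_n) repeatedly.
  From (x_1, y_1) = (15, 2): x_2 = 15·15 + 56·2·2 = 449; y_2 = 15·2 + 2·15 = 60.
  From (x_2, y_2) = (449, 60): x_3 = 15·449 + 56·2·60 = 13455; y_3 = 15·60 + 2·449 = 1798.
  From (x_3, y_3) = (13455, 1798): x_4 = 15·13455 + 56·2·1798 = 403201; y_4 = 15·1798 + 2·13455 = 53880.
Step 3: Verify x_4² - 56·y_4² = 162571046401 - 162571046400 = 1 (should be 1). ✓

(x_1, y_1) = (15, 2); (x_4, y_4) = (403201, 53880).


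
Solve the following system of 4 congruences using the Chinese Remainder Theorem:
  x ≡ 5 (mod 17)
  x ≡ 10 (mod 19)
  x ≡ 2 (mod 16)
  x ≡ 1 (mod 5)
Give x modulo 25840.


Product of moduli M = 17 · 19 · 16 · 5 = 25840.
Merge one congruence at a time:
  Start: x ≡ 5 (mod 17).
  Combine with x ≡ 10 (mod 19); new modulus lcm = 323.
    Write x = 5 + 17·t and substitute into x ≡ 10 (mod 19): 17·t ≡ 10 − 5 = 5 (mod 19).
    The inverse of 17 mod 19 is 9 (since 17·9 = 153 = 8·19 + 1), so t ≡ 9·5 = 45 ≡ 7 (mod 19).
    Then x = 5 + 17·7 = 124, valid modulo lcm(17, 19) = 323: x ≡ 124 (mod 323).
  Combine with x ≡ 2 (mod 16); new modulus lcm = 5168.
    Write x = 124 + 323·t and substitute into x ≡ 2 (mod 16): 323·t ≡ 2 − 124 = -122 (mod 16).
    Reduce coefficients mod 16: 3·t ≡ 6 (mod 16).
    The inverse of 3 mod 16 is 11 (since 3·11 = 33 = 2·16 + 1), so t ≡ 11·6 = 66 ≡ 2 (mod 16).
    Then x = 124 + 323·2 = 770, valid modulo lcm(323, 16) = 5168: x ≡ 770 (mod 5168).
  Combine with x ≡ 1 (mod 5); new modulus lcm = 25840.
    Write x = 770 + 5168·t and substitute into x ≡ 1 (mod 5): 5168·t ≡ 1 − 770 = -769 (mod 5).
    Reduce coefficients mod 5: 3·t ≡ 1 (mod 5).
    The inverse of 3 mod 5 is 2 (since 3·2 = 6 = 1·5 + 1), so t ≡ 2·1 = 2 ≡ 2 (mod 5).
    Then x = 770 + 5168·2 = 11106, valid modulo lcm(5168, 5) = 25840: x ≡ 11106 (mod 25840).
Verify against each original: 11106 mod 17 = 5, 11106 mod 19 = 10, 11106 mod 16 = 2, 11106 mod 5 = 1.

x ≡ 11106 (mod 25840).


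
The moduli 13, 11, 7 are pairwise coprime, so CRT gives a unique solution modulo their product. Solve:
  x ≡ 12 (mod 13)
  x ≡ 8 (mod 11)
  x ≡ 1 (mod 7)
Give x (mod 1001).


Moduli 13, 11, 7 are pairwise coprime; by CRT there is a unique solution modulo M = 13 · 11 · 7 = 1001.
Solve pairwise, accumulating the modulus:
  Start with x ≡ 12 (mod 13).
  Combine with x ≡ 8 (mod 11): since gcd(13, 11) = 1, we get a unique residue mod 143.
    Write x = 12 + 13·t and substitute into x ≡ 8 (mod 11): 13·t ≡ 8 − 12 = -4 (mod 11).
    Reduce coefficients mod 11: 2·t ≡ 7 (mod 11).
    The inverse of 2 mod 11 is 6 (since 2·6 = 12 = 1·11 + 1), so t ≡ 6·7 = 42 ≡ 9 (mod 11).
    Then x = 12 + 13·9 = 129, valid modulo lcm(13, 11) = 143: x ≡ 129 (mod 143).
  Combine with x ≡ 1 (mod 7): since gcd(143, 7) = 1, we get a unique residue mod 1001.
    Write x = 129 + 143·t and substitute into x ≡ 1 (mod 7): 143·t ≡ 1 − 129 = -128 (mod 7).
    Reduce coefficients mod 7: 3·t ≡ 5 (mod 7).
    The inverse of 3 mod 7 is 5 (since 3·5 = 15 = 2·7 + 1), so t ≡ 5·5 = 25 ≡ 4 (mod 7).
    Then x = 129 + 143·4 = 701, valid modulo lcm(143, 7) = 1001: x ≡ 701 (mod 1001).
Verify: 701 mod 13 = 12 ✓, 701 mod 11 = 8 ✓, 701 mod 7 = 1 ✓.

x ≡ 701 (mod 1001).


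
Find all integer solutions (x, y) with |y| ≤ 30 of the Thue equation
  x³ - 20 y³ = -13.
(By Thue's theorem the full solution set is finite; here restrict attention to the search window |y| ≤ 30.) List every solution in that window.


The equation is x³ - 20y³ = -13. For fixed y, x³ = 20·y³ − 13, so a solution requires the RHS to be a perfect cube.
Strategy: iterate y from -30 to 30, compute RHS = 20·y³ − 13, and check whether it is a (positive or negative) perfect cube.
Check small values of y:
  y = 0: RHS = -13 is not a perfect cube.
  y = 1: RHS = 7 is not a perfect cube.
  y = -1: RHS = -33 is not a perfect cube.
  y = 2: RHS = 147 is not a perfect cube.
  y = -2: RHS = -173 is not a perfect cube.
  y = 3: RHS = 527 is not a perfect cube.
  y = -3: RHS = -553 is not a perfect cube.
Continuing the search up to |y| = 30 finds no solutions either.
No (x, y) in the scanned range satisfies the equation.

No integer solutions with |y| ≤ 30.
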